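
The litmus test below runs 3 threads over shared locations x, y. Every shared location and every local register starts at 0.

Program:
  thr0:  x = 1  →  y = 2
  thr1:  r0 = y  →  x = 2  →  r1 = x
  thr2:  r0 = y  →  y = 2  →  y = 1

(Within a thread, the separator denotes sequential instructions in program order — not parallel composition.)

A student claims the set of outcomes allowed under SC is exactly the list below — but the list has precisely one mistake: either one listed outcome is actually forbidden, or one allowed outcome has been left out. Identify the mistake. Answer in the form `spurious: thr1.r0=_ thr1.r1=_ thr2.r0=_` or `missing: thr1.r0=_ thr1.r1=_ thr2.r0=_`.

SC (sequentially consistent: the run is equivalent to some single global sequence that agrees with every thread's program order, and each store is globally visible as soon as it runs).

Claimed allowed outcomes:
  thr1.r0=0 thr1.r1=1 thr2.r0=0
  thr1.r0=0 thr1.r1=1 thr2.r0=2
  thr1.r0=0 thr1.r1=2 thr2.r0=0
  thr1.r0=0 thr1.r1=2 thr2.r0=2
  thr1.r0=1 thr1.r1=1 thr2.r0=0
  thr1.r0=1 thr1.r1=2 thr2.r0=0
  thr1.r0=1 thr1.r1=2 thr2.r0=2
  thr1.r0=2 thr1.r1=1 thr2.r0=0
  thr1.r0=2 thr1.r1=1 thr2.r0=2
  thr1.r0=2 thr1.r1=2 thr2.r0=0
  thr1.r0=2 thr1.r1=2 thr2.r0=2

spurious: thr1.r0=2 thr1.r1=1 thr2.r0=2

outcome vector order: (thr1.r0,thr1.r1,thr2.r0)
SC (10): 0/1/0, 0/1/2, 0/2/0, 0/2/2, 1/1/0, 1/2/0, 1/2/2, 2/1/0, 2/2/0, 2/2/2
claimed∖SC = {2/1/2}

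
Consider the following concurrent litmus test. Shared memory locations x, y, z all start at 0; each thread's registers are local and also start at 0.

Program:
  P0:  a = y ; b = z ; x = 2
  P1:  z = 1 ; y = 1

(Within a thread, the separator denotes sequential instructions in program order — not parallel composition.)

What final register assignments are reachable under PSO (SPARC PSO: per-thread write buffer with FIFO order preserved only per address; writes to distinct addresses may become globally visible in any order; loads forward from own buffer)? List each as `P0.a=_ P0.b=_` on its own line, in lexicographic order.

P0.a=0 P0.b=0
P0.a=0 P0.b=1
P0.a=1 P0.b=0
P0.a=1 P0.b=1

outcome vector order: (P0.a,P0.b)
|PSO outcomes| = 4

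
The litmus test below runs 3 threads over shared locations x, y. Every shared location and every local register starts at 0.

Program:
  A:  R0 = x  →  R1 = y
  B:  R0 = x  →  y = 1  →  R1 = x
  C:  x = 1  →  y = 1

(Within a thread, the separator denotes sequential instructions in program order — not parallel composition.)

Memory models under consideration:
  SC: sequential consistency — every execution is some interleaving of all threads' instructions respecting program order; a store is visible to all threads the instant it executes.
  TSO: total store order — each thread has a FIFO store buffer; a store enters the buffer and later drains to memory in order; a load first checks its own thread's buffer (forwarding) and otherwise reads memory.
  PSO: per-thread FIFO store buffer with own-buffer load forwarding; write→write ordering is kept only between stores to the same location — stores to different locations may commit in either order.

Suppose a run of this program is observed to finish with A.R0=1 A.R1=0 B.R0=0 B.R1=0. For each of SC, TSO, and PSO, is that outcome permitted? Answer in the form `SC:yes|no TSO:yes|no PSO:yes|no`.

SC:no TSO:yes PSO:yes

outcome vector order: (A.R0,A.R1,B.R0,B.R1)
under SC → 0000, 0001, 0011, 0100, 0101, 0111, 1001, 1011, 1100, 1101, 1111
under TSO → 0000, 0001, 0011, 0100, 0101, 0111, 1000, 1001, 1011, 1100, 1101, 1111
under PSO → 0000, 0001, 0011, 0100, 0101, 0111, 1000, 1001, 1011, 1100, 1101, 1111
target 1000 ∈ {TSO,PSO}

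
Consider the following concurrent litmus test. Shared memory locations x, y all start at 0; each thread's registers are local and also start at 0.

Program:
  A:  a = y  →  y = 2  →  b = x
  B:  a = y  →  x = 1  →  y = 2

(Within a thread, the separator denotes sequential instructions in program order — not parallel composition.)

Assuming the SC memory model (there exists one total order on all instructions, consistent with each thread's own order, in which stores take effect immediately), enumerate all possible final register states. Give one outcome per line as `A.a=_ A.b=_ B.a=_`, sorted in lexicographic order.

outcome vector order: (A.a,A.b,B.a)
|SC outcomes| = 5

A.a=0 A.b=0 B.a=0
A.a=0 A.b=0 B.a=2
A.a=0 A.b=1 B.a=0
A.a=0 A.b=1 B.a=2
A.a=2 A.b=1 B.a=0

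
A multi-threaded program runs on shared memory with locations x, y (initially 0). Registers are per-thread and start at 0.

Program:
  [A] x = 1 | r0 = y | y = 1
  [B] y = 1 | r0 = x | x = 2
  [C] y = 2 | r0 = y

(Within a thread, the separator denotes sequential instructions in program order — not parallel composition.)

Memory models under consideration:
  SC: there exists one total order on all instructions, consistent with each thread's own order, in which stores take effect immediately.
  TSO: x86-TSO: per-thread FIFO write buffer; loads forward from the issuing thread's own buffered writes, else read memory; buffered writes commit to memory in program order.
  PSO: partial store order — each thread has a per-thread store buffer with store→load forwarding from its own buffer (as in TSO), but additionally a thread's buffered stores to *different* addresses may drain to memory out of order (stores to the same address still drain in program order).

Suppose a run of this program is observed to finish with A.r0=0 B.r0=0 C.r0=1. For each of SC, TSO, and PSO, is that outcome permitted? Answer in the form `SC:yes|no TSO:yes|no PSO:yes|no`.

SC:no TSO:yes PSO:yes

outcome vector order: (A.r0,B.r0,C.r0)
[SC] allowed = {(0,1,1), (0,1,2), (1,0,1), (1,0,2), (1,1,1), (1,1,2), (2,0,1), (2,0,2), (2,1,1), (2,1,2)}
[TSO] allowed = {(0,0,1), (0,0,2), (0,1,1), (0,1,2), (1,0,1), (1,0,2), (1,1,1), (1,1,2), (2,0,1), (2,0,2), (2,1,1), (2,1,2)}
[PSO] allowed = {(0,0,1), (0,0,2), (0,1,1), (0,1,2), (1,0,1), (1,0,2), (1,1,1), (1,1,2), (2,0,1), (2,0,2), (2,1,1), (2,1,2)}
target (0,0,1) ∈ {TSO,PSO}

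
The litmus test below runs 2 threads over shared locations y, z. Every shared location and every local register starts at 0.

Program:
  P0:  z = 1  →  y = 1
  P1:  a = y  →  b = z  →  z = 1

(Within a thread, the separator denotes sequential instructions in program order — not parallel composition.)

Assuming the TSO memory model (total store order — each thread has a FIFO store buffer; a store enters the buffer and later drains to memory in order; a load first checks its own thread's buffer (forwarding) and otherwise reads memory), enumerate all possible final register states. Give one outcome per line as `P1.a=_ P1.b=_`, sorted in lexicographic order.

P1.a=0 P1.b=0
P1.a=0 P1.b=1
P1.a=1 P1.b=1

outcome vector order: (P1.a,P1.b)
|TSO outcomes| = 3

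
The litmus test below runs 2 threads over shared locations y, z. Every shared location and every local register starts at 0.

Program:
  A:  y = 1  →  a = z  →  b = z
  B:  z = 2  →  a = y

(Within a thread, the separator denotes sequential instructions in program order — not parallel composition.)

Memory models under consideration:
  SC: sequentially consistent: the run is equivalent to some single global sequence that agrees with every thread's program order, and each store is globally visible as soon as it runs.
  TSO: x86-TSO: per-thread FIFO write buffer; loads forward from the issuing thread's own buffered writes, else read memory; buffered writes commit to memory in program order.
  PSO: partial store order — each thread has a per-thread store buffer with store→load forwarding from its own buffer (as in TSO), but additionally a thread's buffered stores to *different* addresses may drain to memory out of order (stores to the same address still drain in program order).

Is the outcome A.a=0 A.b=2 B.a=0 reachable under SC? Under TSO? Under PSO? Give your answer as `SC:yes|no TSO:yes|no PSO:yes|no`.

SC:no TSO:yes PSO:yes

outcome vector order: (A.a,A.b,B.a)
[SC] allowed = {<0 0 1>; <0 2 1>; <2 2 0>; <2 2 1>}
[TSO] allowed = {<0 0 0>; <0 0 1>; <0 2 0>; <0 2 1>; <2 2 0>; <2 2 1>}
[PSO] allowed = {<0 0 0>; <0 0 1>; <0 2 0>; <0 2 1>; <2 2 0>; <2 2 1>}
target <0 2 0> ∈ {TSO,PSO}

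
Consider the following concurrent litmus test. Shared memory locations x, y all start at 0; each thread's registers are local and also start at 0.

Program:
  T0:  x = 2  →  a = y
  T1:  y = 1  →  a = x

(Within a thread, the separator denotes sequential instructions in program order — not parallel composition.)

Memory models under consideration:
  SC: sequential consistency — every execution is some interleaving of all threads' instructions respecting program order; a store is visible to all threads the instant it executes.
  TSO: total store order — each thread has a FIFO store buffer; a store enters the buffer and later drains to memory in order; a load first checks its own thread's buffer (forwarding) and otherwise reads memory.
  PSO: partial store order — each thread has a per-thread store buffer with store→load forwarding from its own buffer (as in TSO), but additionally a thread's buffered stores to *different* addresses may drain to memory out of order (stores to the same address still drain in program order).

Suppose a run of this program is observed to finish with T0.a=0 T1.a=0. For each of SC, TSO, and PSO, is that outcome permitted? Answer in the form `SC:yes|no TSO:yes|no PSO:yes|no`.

outcome vector order: (T0.a,T1.a)
SC (3): 0/2; 1/0; 1/2
TSO (4): 0/0; 0/2; 1/0; 1/2
PSO (4): 0/0; 0/2; 1/0; 1/2
target 0/0 ∈ {TSO,PSO}

SC:no TSO:yes PSO:yes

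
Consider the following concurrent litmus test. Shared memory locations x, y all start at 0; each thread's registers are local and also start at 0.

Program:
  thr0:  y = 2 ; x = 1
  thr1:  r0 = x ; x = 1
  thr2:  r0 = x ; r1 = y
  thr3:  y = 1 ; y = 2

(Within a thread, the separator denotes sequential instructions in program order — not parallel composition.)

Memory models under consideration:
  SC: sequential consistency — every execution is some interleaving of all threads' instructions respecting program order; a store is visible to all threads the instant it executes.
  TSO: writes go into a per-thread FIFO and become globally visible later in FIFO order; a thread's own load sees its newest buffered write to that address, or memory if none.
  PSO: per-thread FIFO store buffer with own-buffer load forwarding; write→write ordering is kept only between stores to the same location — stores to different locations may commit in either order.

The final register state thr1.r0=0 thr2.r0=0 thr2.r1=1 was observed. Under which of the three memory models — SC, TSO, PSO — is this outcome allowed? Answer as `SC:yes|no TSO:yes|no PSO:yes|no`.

SC:yes TSO:yes PSO:yes

outcome vector order: (thr1.r0,thr2.r0,thr2.r1)
SC: 11 outcomes — {<0 0 0> <0 0 1> <0 0 2> <0 1 0> <0 1 1> <0 1 2> <1 0 0> <1 0 1> <1 0 2> <1 1 1> <1 1 2>}
TSO: 11 outcomes — {<0 0 0> <0 0 1> <0 0 2> <0 1 0> <0 1 1> <0 1 2> <1 0 0> <1 0 1> <1 0 2> <1 1 1> <1 1 2>}
PSO: 12 outcomes — {<0 0 0> <0 0 1> <0 0 2> <0 1 0> <0 1 1> <0 1 2> <1 0 0> <1 0 1> <1 0 2> <1 1 0> <1 1 1> <1 1 2>}
target <0 0 1> ∈ {SC,TSO,PSO}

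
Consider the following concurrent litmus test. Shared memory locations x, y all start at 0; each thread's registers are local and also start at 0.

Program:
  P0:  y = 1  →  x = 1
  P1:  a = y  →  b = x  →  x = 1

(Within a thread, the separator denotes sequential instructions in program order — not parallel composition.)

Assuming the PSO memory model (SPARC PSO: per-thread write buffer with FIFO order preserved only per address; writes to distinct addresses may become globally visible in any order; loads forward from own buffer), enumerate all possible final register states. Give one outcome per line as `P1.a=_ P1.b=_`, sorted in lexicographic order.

P1.a=0 P1.b=0
P1.a=0 P1.b=1
P1.a=1 P1.b=0
P1.a=1 P1.b=1

outcome vector order: (P1.a,P1.b)
|PSO outcomes| = 4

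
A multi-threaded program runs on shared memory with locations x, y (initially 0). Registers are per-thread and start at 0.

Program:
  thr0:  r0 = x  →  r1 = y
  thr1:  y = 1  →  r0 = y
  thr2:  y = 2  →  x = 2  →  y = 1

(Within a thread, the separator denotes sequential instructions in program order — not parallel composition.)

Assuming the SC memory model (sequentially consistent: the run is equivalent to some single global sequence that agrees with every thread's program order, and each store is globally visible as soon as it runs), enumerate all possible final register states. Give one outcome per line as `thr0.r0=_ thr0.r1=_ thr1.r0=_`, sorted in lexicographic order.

outcome vector order: (thr0.r0,thr0.r1,thr1.r0)
|SC outcomes| = 10

thr0.r0=0 thr0.r1=0 thr1.r0=1
thr0.r0=0 thr0.r1=0 thr1.r0=2
thr0.r0=0 thr0.r1=1 thr1.r0=1
thr0.r0=0 thr0.r1=1 thr1.r0=2
thr0.r0=0 thr0.r1=2 thr1.r0=1
thr0.r0=0 thr0.r1=2 thr1.r0=2
thr0.r0=2 thr0.r1=1 thr1.r0=1
thr0.r0=2 thr0.r1=1 thr1.r0=2
thr0.r0=2 thr0.r1=2 thr1.r0=1
thr0.r0=2 thr0.r1=2 thr1.r0=2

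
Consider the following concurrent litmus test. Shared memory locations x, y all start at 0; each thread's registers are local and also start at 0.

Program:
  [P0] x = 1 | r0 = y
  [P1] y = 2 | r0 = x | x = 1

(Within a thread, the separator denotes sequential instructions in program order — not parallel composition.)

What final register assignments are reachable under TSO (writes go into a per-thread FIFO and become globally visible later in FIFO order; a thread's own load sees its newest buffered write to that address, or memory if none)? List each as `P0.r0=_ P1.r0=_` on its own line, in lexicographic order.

P0.r0=0 P1.r0=0
P0.r0=0 P1.r0=1
P0.r0=2 P1.r0=0
P0.r0=2 P1.r0=1

outcome vector order: (P0.r0,P1.r0)
|TSO outcomes| = 4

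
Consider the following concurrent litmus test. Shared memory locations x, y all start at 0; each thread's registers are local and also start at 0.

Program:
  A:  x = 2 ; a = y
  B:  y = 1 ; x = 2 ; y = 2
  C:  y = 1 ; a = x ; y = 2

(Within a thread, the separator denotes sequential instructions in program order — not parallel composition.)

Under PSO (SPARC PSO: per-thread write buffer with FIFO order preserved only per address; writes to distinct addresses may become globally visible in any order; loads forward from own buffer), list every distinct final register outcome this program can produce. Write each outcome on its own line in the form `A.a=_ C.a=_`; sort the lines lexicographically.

A.a=0 C.a=0
A.a=0 C.a=2
A.a=1 C.a=0
A.a=1 C.a=2
A.a=2 C.a=0
A.a=2 C.a=2

outcome vector order: (A.a,C.a)
|PSO outcomes| = 6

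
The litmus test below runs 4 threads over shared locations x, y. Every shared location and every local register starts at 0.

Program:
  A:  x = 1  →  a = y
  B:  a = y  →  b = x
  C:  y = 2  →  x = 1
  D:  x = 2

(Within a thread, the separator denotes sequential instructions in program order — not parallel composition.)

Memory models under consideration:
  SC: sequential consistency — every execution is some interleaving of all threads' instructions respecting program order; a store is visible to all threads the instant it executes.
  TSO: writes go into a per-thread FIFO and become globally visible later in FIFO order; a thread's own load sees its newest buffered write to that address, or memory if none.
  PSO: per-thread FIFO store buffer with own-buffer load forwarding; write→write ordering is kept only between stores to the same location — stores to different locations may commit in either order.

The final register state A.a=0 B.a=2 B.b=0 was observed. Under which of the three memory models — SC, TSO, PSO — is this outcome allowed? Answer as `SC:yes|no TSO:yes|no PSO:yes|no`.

outcome vector order: (A.a,B.a,B.b)
under SC → 0/0/0, 0/0/1, 0/0/2, 0/2/1, 0/2/2, 2/0/0, 2/0/1, 2/0/2, 2/2/0, 2/2/1, 2/2/2
under TSO → 0/0/0, 0/0/1, 0/0/2, 0/2/0, 0/2/1, 0/2/2, 2/0/0, 2/0/1, 2/0/2, 2/2/0, 2/2/1, 2/2/2
under PSO → 0/0/0, 0/0/1, 0/0/2, 0/2/0, 0/2/1, 0/2/2, 2/0/0, 2/0/1, 2/0/2, 2/2/0, 2/2/1, 2/2/2
target 0/2/0 ∈ {TSO,PSO}

SC:no TSO:yes PSO:yes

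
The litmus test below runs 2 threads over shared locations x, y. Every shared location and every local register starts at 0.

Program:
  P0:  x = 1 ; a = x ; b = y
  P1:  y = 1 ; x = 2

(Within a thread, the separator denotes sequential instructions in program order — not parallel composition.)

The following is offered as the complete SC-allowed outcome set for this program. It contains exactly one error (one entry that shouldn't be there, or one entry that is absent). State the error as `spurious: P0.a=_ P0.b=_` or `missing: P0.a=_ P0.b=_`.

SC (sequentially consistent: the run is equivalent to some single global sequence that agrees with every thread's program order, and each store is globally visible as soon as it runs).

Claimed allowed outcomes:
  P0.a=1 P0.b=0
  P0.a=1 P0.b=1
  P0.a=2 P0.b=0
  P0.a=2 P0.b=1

spurious: P0.a=2 P0.b=0

outcome vector order: (P0.a,P0.b)
under SC → <1 0>; <1 1>; <2 1>
claimed∖SC = {<2 0>}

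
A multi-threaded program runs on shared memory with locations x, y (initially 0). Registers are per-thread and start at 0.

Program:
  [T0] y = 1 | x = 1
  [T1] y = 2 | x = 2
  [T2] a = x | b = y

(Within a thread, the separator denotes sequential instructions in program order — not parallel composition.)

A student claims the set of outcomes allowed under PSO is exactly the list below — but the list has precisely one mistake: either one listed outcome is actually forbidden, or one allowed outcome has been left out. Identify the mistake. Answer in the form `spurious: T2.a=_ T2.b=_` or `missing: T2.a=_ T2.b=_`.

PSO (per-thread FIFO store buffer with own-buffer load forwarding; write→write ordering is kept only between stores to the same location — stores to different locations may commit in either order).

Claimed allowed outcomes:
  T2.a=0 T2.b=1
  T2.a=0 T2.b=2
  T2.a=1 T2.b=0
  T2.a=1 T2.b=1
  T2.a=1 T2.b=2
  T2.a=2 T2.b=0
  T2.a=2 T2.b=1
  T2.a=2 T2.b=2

outcome vector order: (T2.a,T2.b)
PSO (9): 0/0; 0/1; 0/2; 1/0; 1/1; 1/2; 2/0; 2/1; 2/2
PSO∖claimed = {0/0}

missing: T2.a=0 T2.b=0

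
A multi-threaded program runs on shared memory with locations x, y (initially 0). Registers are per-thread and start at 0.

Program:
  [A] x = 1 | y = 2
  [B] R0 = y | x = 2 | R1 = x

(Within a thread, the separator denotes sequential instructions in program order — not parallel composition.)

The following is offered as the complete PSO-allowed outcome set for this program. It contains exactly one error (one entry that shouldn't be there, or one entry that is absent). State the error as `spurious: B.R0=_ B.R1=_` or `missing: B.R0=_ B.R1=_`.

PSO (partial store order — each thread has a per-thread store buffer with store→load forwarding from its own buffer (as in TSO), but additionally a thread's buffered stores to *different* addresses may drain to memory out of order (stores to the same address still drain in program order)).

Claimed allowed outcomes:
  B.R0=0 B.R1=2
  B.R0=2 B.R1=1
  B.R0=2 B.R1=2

outcome vector order: (B.R0,B.R1)
under PSO → 0/1, 0/2, 2/1, 2/2
PSO∖claimed = {0/1}

missing: B.R0=0 B.R1=1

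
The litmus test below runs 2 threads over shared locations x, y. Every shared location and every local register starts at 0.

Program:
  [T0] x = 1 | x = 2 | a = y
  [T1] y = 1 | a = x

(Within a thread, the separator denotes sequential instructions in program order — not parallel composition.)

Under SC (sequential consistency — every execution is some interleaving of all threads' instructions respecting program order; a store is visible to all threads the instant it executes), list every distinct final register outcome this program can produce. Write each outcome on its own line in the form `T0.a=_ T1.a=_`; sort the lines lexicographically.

T0.a=0 T1.a=2
T0.a=1 T1.a=0
T0.a=1 T1.a=1
T0.a=1 T1.a=2

outcome vector order: (T0.a,T1.a)
|SC outcomes| = 4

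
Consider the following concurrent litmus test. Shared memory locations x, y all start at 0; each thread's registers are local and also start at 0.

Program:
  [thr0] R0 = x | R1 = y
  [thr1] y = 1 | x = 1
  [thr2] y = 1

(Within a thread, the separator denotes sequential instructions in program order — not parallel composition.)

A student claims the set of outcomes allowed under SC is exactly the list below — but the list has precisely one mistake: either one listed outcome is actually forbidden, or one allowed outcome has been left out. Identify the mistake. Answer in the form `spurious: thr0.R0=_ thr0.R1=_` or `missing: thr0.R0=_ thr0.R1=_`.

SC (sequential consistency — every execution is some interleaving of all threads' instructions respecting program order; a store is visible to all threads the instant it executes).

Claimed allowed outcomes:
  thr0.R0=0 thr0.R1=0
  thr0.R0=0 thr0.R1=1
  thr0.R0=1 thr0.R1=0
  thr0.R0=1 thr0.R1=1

outcome vector order: (thr0.R0,thr0.R1)
SC: 3 outcomes — {00; 01; 11}
claimed∖SC = {10}

spurious: thr0.R0=1 thr0.R1=0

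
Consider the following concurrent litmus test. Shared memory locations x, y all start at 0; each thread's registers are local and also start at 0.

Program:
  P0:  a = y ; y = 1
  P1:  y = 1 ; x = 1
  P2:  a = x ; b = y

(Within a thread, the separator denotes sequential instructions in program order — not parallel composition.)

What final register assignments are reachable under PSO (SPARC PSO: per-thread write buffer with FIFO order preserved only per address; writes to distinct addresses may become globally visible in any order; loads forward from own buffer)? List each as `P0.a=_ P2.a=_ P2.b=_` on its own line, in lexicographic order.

outcome vector order: (P0.a,P2.a,P2.b)
|PSO outcomes| = 8

P0.a=0 P2.a=0 P2.b=0
P0.a=0 P2.a=0 P2.b=1
P0.a=0 P2.a=1 P2.b=0
P0.a=0 P2.a=1 P2.b=1
P0.a=1 P2.a=0 P2.b=0
P0.a=1 P2.a=0 P2.b=1
P0.a=1 P2.a=1 P2.b=0
P0.a=1 P2.a=1 P2.b=1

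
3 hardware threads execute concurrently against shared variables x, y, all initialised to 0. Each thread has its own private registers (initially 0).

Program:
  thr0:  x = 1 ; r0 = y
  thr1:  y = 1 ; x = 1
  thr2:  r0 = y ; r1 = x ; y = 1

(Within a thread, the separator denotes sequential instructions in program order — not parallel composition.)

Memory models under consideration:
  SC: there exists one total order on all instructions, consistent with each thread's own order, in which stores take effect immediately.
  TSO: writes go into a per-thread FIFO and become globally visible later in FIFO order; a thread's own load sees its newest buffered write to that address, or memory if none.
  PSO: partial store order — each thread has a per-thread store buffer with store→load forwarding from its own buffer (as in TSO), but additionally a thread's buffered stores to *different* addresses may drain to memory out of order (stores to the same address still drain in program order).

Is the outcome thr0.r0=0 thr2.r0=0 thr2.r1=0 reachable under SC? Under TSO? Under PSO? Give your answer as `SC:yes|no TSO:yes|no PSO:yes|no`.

SC:yes TSO:yes PSO:yes

outcome vector order: (thr0.r0,thr2.r0,thr2.r1)
SC: 7 outcomes — {<0 0 0>, <0 0 1>, <0 1 1>, <1 0 0>, <1 0 1>, <1 1 0>, <1 1 1>}
TSO: 8 outcomes — {<0 0 0>, <0 0 1>, <0 1 0>, <0 1 1>, <1 0 0>, <1 0 1>, <1 1 0>, <1 1 1>}
PSO: 8 outcomes — {<0 0 0>, <0 0 1>, <0 1 0>, <0 1 1>, <1 0 0>, <1 0 1>, <1 1 0>, <1 1 1>}
target <0 0 0> ∈ {SC,TSO,PSO}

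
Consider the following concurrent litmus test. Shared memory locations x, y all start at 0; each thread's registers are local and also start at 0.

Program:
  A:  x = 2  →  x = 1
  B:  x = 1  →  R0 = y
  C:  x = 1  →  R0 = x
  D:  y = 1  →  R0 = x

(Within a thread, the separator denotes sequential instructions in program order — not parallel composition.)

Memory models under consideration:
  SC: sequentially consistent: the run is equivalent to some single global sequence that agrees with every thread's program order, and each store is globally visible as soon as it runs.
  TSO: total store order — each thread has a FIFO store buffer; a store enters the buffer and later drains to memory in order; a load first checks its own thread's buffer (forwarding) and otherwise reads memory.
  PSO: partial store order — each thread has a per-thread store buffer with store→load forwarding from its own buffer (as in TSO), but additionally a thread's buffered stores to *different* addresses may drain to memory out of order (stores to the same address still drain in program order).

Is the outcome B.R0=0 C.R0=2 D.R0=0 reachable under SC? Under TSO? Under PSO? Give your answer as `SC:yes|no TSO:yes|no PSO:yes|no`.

SC:no TSO:yes PSO:yes

outcome vector order: (B.R0,C.R0,D.R0)
SC: 10 outcomes — {0/1/1; 0/1/2; 0/2/1; 0/2/2; 1/1/0; 1/1/1; 1/1/2; 1/2/0; 1/2/1; 1/2/2}
TSO: 12 outcomes — {0/1/0; 0/1/1; 0/1/2; 0/2/0; 0/2/1; 0/2/2; 1/1/0; 1/1/1; 1/1/2; 1/2/0; 1/2/1; 1/2/2}
PSO: 12 outcomes — {0/1/0; 0/1/1; 0/1/2; 0/2/0; 0/2/1; 0/2/2; 1/1/0; 1/1/1; 1/1/2; 1/2/0; 1/2/1; 1/2/2}
target 0/2/0 ∈ {TSO,PSO}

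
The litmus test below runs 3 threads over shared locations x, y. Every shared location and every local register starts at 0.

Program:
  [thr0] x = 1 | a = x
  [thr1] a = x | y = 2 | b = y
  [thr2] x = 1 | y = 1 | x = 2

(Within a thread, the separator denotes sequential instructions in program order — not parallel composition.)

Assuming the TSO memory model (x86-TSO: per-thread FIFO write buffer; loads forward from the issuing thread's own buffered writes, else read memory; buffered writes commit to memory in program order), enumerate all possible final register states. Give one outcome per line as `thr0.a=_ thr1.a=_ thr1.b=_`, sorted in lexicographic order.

outcome vector order: (thr0.a,thr1.a,thr1.b)
|TSO outcomes| = 10

thr0.a=1 thr1.a=0 thr1.b=1
thr0.a=1 thr1.a=0 thr1.b=2
thr0.a=1 thr1.a=1 thr1.b=1
thr0.a=1 thr1.a=1 thr1.b=2
thr0.a=1 thr1.a=2 thr1.b=2
thr0.a=2 thr1.a=0 thr1.b=1
thr0.a=2 thr1.a=0 thr1.b=2
thr0.a=2 thr1.a=1 thr1.b=1
thr0.a=2 thr1.a=1 thr1.b=2
thr0.a=2 thr1.a=2 thr1.b=2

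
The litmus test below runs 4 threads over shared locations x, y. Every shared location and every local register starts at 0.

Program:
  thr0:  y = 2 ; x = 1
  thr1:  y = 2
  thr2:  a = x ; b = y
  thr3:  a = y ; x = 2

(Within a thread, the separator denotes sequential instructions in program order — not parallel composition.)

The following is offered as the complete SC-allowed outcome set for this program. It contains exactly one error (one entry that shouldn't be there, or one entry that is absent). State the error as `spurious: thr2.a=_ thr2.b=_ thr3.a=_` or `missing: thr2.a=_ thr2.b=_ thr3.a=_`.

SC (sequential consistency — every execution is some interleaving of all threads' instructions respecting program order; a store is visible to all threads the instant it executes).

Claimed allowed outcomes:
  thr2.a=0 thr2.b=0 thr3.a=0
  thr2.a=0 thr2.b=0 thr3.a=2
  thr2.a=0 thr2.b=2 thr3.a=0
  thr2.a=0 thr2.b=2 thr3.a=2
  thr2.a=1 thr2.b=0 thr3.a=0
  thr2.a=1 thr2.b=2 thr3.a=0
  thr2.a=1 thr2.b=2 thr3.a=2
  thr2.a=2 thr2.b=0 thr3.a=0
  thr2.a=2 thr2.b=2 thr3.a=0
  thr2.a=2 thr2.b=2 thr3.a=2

outcome vector order: (thr2.a,thr2.b,thr3.a)
under SC → <0 0 0>, <0 0 2>, <0 2 0>, <0 2 2>, <1 2 0>, <1 2 2>, <2 0 0>, <2 2 0>, <2 2 2>
claimed∖SC = {<1 0 0>}

spurious: thr2.a=1 thr2.b=0 thr3.a=0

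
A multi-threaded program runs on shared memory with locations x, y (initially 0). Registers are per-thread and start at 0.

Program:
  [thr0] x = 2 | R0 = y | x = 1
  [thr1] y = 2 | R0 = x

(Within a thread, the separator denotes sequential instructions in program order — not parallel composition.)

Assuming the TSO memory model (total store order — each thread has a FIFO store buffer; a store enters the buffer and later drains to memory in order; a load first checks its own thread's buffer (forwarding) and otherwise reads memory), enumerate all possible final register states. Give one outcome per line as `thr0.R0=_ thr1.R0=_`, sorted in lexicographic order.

thr0.R0=0 thr1.R0=0
thr0.R0=0 thr1.R0=1
thr0.R0=0 thr1.R0=2
thr0.R0=2 thr1.R0=0
thr0.R0=2 thr1.R0=1
thr0.R0=2 thr1.R0=2

outcome vector order: (thr0.R0,thr1.R0)
|TSO outcomes| = 6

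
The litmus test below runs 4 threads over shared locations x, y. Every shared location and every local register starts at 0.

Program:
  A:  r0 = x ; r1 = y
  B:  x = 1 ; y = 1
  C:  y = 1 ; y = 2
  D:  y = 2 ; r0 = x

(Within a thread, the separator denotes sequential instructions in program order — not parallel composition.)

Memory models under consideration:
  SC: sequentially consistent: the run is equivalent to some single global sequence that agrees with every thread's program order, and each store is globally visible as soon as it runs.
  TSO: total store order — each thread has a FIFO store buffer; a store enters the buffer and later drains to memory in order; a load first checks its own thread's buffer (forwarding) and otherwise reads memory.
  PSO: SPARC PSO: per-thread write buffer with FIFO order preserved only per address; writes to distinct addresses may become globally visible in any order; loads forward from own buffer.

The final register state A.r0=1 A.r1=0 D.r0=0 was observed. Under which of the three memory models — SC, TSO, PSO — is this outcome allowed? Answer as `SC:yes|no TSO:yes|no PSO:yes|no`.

outcome vector order: (A.r0,A.r1,D.r0)
SC: 11 outcomes — {0/0/0, 0/0/1, 0/1/0, 0/1/1, 0/2/0, 0/2/1, 1/0/1, 1/1/0, 1/1/1, 1/2/0, 1/2/1}
TSO: 12 outcomes — {0/0/0, 0/0/1, 0/1/0, 0/1/1, 0/2/0, 0/2/1, 1/0/0, 1/0/1, 1/1/0, 1/1/1, 1/2/0, 1/2/1}
PSO: 12 outcomes — {0/0/0, 0/0/1, 0/1/0, 0/1/1, 0/2/0, 0/2/1, 1/0/0, 1/0/1, 1/1/0, 1/1/1, 1/2/0, 1/2/1}
target 1/0/0 ∈ {TSO,PSO}

SC:no TSO:yes PSO:yes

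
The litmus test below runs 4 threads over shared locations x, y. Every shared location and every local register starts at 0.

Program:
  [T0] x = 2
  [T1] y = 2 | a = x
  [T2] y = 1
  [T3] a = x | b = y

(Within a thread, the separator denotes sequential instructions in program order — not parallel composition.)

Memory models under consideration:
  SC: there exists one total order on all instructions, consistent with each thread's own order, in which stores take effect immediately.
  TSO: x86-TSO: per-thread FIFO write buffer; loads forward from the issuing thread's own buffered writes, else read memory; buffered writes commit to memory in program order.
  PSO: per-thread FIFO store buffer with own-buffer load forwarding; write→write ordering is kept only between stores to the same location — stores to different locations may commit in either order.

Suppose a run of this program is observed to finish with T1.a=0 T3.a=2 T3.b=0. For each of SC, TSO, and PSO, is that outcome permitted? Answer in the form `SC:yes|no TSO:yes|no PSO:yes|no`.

outcome vector order: (T1.a,T3.a,T3.b)
SC: 11 outcomes — {0/0/0, 0/0/1, 0/0/2, 0/2/1, 0/2/2, 2/0/0, 2/0/1, 2/0/2, 2/2/0, 2/2/1, 2/2/2}
TSO: 12 outcomes — {0/0/0, 0/0/1, 0/0/2, 0/2/0, 0/2/1, 0/2/2, 2/0/0, 2/0/1, 2/0/2, 2/2/0, 2/2/1, 2/2/2}
PSO: 12 outcomes — {0/0/0, 0/0/1, 0/0/2, 0/2/0, 0/2/1, 0/2/2, 2/0/0, 2/0/1, 2/0/2, 2/2/0, 2/2/1, 2/2/2}
target 0/2/0 ∈ {TSO,PSO}

SC:no TSO:yes PSO:yes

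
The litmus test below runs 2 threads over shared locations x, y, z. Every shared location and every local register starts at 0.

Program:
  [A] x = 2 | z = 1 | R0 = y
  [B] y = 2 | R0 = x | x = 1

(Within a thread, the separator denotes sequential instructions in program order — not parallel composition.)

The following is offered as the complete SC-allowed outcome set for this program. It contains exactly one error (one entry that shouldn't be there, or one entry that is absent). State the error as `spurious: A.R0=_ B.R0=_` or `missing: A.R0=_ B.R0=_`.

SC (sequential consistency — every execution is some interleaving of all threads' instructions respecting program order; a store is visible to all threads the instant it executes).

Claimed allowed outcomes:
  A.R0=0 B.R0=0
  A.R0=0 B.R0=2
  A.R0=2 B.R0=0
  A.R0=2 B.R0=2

outcome vector order: (A.R0,B.R0)
SC (3): 0/2, 2/0, 2/2
claimed∖SC = {0/0}

spurious: A.R0=0 B.R0=0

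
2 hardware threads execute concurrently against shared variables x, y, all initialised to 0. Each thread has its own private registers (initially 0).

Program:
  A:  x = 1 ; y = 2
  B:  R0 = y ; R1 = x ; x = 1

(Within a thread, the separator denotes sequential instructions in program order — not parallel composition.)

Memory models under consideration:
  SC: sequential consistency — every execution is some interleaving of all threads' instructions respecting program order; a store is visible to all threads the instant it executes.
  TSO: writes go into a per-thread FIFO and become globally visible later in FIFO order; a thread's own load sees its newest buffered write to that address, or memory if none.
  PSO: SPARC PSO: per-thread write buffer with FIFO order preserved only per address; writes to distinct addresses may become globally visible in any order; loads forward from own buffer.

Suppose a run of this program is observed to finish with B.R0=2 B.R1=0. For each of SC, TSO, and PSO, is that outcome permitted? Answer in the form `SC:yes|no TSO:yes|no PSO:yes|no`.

SC:no TSO:no PSO:yes

outcome vector order: (B.R0,B.R1)
under SC → 00 01 21
under TSO → 00 01 21
under PSO → 00 01 20 21
target 20 ∈ {PSO}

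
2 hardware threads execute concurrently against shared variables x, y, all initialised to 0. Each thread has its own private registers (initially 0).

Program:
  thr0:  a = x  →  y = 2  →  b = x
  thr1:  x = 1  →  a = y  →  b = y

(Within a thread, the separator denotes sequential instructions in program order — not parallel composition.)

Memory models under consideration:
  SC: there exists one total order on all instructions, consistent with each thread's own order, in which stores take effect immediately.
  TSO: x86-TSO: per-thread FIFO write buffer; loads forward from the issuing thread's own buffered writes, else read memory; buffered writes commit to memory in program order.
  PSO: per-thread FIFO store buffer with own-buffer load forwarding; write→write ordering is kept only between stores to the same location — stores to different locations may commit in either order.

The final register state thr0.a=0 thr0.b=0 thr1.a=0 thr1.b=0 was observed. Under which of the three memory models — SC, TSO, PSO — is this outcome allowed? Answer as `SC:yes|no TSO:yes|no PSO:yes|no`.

SC:no TSO:yes PSO:yes

outcome vector order: (thr0.a,thr0.b,thr1.a,thr1.b)
SC (7): 0022, 0100, 0102, 0122, 1100, 1102, 1122
TSO (9): 0000, 0002, 0022, 0100, 0102, 0122, 1100, 1102, 1122
PSO (9): 0000, 0002, 0022, 0100, 0102, 0122, 1100, 1102, 1122
target 0000 ∈ {TSO,PSO}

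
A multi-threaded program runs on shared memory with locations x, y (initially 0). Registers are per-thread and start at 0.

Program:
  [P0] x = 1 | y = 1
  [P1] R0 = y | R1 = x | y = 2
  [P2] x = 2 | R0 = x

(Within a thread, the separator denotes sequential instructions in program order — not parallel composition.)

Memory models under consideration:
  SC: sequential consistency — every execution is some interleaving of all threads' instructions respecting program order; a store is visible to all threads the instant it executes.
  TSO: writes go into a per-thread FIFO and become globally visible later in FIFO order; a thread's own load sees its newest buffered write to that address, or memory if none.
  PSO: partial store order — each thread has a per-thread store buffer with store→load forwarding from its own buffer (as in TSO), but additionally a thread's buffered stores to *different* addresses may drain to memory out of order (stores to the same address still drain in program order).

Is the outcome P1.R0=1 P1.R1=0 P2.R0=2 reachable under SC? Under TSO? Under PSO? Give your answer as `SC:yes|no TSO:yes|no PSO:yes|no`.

SC:no TSO:no PSO:yes

outcome vector order: (P1.R0,P1.R1,P2.R0)
SC: 9 outcomes — {001, 002, 011, 012, 021, 022, 111, 112, 122}
TSO: 9 outcomes — {001, 002, 011, 012, 021, 022, 111, 112, 122}
PSO: 12 outcomes — {001, 002, 011, 012, 021, 022, 101, 102, 111, 112, 121, 122}
target 102 ∈ {PSO}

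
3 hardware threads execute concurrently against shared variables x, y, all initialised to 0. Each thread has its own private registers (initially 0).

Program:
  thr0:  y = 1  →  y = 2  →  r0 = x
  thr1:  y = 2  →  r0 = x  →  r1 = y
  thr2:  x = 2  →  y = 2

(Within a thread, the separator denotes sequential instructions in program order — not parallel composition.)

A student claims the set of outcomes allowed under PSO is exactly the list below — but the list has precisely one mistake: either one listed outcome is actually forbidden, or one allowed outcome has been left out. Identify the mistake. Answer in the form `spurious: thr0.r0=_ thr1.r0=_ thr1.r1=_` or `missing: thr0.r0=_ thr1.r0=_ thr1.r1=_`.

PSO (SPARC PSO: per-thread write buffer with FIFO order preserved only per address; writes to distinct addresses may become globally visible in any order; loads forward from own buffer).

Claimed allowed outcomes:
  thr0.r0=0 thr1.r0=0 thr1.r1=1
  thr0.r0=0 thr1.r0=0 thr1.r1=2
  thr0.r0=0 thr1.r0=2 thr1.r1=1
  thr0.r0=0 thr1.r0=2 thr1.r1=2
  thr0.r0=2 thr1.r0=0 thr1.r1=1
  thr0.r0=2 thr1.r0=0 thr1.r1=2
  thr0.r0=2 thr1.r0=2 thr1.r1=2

outcome vector order: (thr0.r0,thr1.r0,thr1.r1)
PSO: 8 outcomes — {001; 002; 021; 022; 201; 202; 221; 222}
PSO∖claimed = {221}

missing: thr0.r0=2 thr1.r0=2 thr1.r1=1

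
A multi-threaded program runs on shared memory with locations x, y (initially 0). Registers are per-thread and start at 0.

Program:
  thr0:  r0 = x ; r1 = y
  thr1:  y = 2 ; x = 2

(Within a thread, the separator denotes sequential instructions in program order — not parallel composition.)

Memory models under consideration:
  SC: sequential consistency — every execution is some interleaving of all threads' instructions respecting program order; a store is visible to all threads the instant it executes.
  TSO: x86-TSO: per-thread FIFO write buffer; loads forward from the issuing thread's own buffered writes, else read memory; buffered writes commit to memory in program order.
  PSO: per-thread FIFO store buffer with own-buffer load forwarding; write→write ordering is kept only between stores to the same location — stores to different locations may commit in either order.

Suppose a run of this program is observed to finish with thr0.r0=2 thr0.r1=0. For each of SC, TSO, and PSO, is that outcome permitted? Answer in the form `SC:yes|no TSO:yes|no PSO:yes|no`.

SC:no TSO:no PSO:yes

outcome vector order: (thr0.r0,thr0.r1)
SC: 3 outcomes — {0/0, 0/2, 2/2}
TSO: 3 outcomes — {0/0, 0/2, 2/2}
PSO: 4 outcomes — {0/0, 0/2, 2/0, 2/2}
target 2/0 ∈ {PSO}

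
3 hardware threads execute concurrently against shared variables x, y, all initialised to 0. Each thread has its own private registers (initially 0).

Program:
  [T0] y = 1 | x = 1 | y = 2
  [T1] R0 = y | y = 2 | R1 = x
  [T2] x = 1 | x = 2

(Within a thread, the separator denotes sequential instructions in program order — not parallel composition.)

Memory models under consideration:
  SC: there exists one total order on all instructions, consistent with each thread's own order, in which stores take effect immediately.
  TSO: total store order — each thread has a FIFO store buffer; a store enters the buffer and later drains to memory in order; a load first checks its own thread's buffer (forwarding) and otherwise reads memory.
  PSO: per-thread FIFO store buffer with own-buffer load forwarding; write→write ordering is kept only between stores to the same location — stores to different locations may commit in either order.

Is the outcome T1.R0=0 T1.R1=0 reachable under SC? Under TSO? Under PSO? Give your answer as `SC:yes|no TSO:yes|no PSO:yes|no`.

SC:yes TSO:yes PSO:yes

outcome vector order: (T1.R0,T1.R1)
SC: 8 outcomes — {(0,0) (0,1) (0,2) (1,0) (1,1) (1,2) (2,1) (2,2)}
TSO: 8 outcomes — {(0,0) (0,1) (0,2) (1,0) (1,1) (1,2) (2,1) (2,2)}
PSO: 9 outcomes — {(0,0) (0,1) (0,2) (1,0) (1,1) (1,2) (2,0) (2,1) (2,2)}
target (0,0) ∈ {SC,TSO,PSO}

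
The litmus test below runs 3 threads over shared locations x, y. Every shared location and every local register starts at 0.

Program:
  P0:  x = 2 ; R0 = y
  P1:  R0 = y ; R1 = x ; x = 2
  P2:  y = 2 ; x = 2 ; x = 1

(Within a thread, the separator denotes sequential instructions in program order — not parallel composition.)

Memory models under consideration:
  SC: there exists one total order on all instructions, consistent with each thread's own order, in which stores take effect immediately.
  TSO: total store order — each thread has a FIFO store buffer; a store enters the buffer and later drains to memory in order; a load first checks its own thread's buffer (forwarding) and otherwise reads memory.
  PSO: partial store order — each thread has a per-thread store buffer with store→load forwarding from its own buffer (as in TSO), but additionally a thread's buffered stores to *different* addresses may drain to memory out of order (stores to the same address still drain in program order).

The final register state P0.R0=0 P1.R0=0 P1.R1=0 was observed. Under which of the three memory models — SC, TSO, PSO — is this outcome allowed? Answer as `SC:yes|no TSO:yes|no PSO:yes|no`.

SC:yes TSO:yes PSO:yes

outcome vector order: (P0.R0,P1.R0,P1.R1)
SC (11): (0,0,0) (0,0,1) (0,0,2) (0,2,1) (0,2,2) (2,0,0) (2,0,1) (2,0,2) (2,2,0) (2,2,1) (2,2,2)
TSO (12): (0,0,0) (0,0,1) (0,0,2) (0,2,0) (0,2,1) (0,2,2) (2,0,0) (2,0,1) (2,0,2) (2,2,0) (2,2,1) (2,2,2)
PSO (12): (0,0,0) (0,0,1) (0,0,2) (0,2,0) (0,2,1) (0,2,2) (2,0,0) (2,0,1) (2,0,2) (2,2,0) (2,2,1) (2,2,2)
target (0,0,0) ∈ {SC,TSO,PSO}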